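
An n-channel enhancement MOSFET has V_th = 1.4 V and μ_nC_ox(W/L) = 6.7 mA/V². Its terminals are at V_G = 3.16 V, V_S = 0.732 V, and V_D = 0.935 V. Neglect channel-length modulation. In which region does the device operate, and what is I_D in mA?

V_GS = V_G − V_S = 3.16 − 0.732 = 2.43 V; V_DS = V_D − V_S = 0.935 − 0.732 = 0.203 V.
V_ov = V_GS − V_th = 2.43 − 1.4 = 1.03 V.
Since V_DS = 0.203 V < V_ov = 1.03 V, the device is in the triode region.
I_D = k_n [V_ov · V_DS − ½ V_DS²] = 6.7 × [1.03 × 0.203 − 0.5 × 0.203²] = 1.26 mA.

Triode; I_D = 1.26 mA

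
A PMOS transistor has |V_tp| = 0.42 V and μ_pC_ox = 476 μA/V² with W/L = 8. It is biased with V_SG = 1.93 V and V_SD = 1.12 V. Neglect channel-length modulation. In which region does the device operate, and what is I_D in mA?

k_p = μ_pC_ox · (W/L) = 3.808 mA/V².
V_ov = V_SG − |V_tp| = 1.93 − 0.42 = 1.51 V.
Since V_SD = 1.12 V < V_ov = 1.51 V, the device is in the triode region.
I_D = k_p [V_ov · V_SD − ½ V_SD²] = 3.808 × [1.51 × 1.12 − 0.5 × 1.12²] = 4.05 mA.

Triode; I_D = 4.05 mA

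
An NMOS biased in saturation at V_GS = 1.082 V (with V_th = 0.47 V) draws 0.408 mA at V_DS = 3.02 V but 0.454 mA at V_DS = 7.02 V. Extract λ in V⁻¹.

With V_GS fixed, I_D ∝ (1 + λ V_DS) in saturation, so I_D2/I_D1 = (1 + λ V_DS2)/(1 + λ V_DS1).
0.454/0.408 = 1.113 = (1 + 7.02 λ)/(1 + 3.02 λ).
Solving: λ (I_D1 V_DS2 − I_D2 V_DS1) = I_D2 − I_D1, so λ = (0.454 − 0.408) / (0.408 × 7.02 − 0.454 × 3.02) = 0.046 / 1.49 = 0.0308 V⁻¹.

λ = 0.0308 V⁻¹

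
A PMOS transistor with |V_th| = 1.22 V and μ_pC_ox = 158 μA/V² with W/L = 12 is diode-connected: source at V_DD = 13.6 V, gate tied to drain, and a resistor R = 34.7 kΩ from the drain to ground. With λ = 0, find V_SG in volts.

With gate tied to drain, V_SG = V_SD ≥ V_SG − |V_th|, so the device is in saturation.
k_p = μ_pC_ox · (W/L) = 1.896 mA/V².
KCL at the drain: ½ k_p (V_SG − |V_th|)² = (V_DD − V_SG)/R.
Let x = V_SG − 1.22. Then 32.9 x² + x − 12.38 = 0, giving x = 0.598 V (positive root), so V_SG = 1.82 V.
I_D = (V_DD − V_SG)/R = (13.6 − 1.82) / 34.7 = 0.34 mA.

V_SG = 1.82 V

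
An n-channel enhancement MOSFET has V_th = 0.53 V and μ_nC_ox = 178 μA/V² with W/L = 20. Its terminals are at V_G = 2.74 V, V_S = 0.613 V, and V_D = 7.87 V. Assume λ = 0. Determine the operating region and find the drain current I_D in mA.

V_GS = V_G − V_S = 2.74 − 0.613 = 2.13 V; V_DS = V_D − V_S = 7.87 − 0.613 = 7.26 V.
k_n = μ_nC_ox · (W/L) = 3.56 mA/V².
V_ov = V_GS − V_th = 2.13 − 0.53 = 1.6 V.
Since V_DS = 7.26 V ≥ V_ov = 1.6 V, the device is in saturation.
I_D = ½ k_n V_ov² = 0.5 × 3.56 × 1.6² = 4.54 mA.

Saturation; I_D = 4.54 mA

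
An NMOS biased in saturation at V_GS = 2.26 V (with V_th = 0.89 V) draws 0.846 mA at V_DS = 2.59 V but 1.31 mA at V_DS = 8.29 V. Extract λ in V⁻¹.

With V_GS fixed, I_D ∝ (1 + λ V_DS) in saturation, so I_D2/I_D1 = (1 + λ V_DS2)/(1 + λ V_DS1).
1.31/0.846 = 1.548 = (1 + 8.29 λ)/(1 + 2.59 λ).
Solving: λ (I_D1 V_DS2 − I_D2 V_DS1) = I_D2 − I_D1, so λ = (1.31 − 0.846) / (0.846 × 8.29 − 1.31 × 2.59) = 0.464 / 3.62 = 0.128 V⁻¹.

λ = 0.128 V⁻¹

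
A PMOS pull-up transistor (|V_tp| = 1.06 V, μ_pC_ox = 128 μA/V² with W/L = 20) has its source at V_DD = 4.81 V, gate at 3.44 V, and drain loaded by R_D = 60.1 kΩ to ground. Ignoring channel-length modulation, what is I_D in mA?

I_D = 0.0780 mA

V_SG = V_DD − V_G = 4.81 − 3.44 = 1.37 V, so V_ov = 1.37 − 1.06 = 0.31 V.
k_p = μ_pC_ox · (W/L) = 2.56 mA/V².
Assume saturation: I_D = ½ k_p V_ov² = 0.5 × 2.56 × 0.31² = 0.123 mA, giving V_SD = V_DD − I_D R_D = 4.81 − 0.123 × 60.1 = -2.58 V.
But -2.58 V < V_ov = 0.31 V, so the device is actually in triode.
In triode I_D = k_p[V_ov V_SD − ½ V_SD²] and I_D = (V_DD − V_SD)/R_D. Equating: 76.9 V_SD² − 48.7 V_SD + 4.81 = 0, giving V_SD = 0.122 V (the root below V_ov).
I_D = (4.81 − 0.122) / 60.1 = 0.078 mA.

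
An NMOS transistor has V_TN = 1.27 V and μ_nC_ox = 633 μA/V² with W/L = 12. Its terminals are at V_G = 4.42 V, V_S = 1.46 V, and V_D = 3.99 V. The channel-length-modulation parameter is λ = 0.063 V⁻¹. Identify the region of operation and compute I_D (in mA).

Saturation; I_D = 12.6 mA

V_GS = V_G − V_S = 4.42 − 1.46 = 2.96 V; V_DS = V_D − V_S = 3.99 − 1.46 = 2.53 V.
k_n = μ_nC_ox · (W/L) = 7.596 mA/V².
V_ov = V_GS − V_TN = 2.96 − 1.27 = 1.69 V.
Since V_DS = 2.53 V ≥ V_ov = 1.69 V, the device is in saturation.
I_D = ½ k_n V_ov² (1 + λ V_DS) = 0.5 × 7.596 × 1.69² × (1 + 0.063 × 2.53) = 12.6 mA.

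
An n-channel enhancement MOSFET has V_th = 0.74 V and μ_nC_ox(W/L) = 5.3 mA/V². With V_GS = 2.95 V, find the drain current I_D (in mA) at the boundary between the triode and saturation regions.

I_D = 12.9 mA

At the boundary V_DS = V_ov = V_GS − V_th = 2.95 − 0.74 = 2.21 V.
I_D = ½ k_n V_ov² = 0.5 × 5.3 × 2.21² = 12.9 mA.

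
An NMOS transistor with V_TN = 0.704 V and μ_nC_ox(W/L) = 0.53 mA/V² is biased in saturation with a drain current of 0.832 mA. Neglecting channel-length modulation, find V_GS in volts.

V_GS = 2.48 V

In saturation I_D = ½ k_n (V_GS − V_TN)², so V_GS − V_TN = √(2 I_D / k_n) = √(2 × 0.832 / 0.53) = 1.77 V.
V_GS = 0.704 + 1.77 = 2.48 V.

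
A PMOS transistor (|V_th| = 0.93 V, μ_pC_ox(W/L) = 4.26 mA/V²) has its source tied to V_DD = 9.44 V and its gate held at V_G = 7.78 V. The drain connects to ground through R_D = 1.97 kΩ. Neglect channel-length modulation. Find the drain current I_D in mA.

I_D = 1.14 mA

V_SG = V_DD − V_G = 9.44 − 7.78 = 1.66 V, so V_ov = 1.66 − 0.93 = 0.73 V.
Assume saturation: I_D = ½ k_p V_ov² = 0.5 × 4.26 × 0.73² = 1.14 mA, giving V_SD = V_DD − I_D R_D = 9.44 − 1.14 × 1.97 = 7.2 V.
V_SD = 7.2 V ≥ V_ov = 0.73 V, confirming saturation.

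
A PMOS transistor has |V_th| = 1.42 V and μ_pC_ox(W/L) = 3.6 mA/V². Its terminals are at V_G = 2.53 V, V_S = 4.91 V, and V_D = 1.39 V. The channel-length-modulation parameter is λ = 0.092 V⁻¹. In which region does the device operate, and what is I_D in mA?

V_SG = V_S − V_G = 4.91 − 2.53 = 2.38 V; V_SD = V_S − V_D = 4.91 − 1.39 = 3.52 V.
V_ov = V_SG − |V_th| = 2.38 − 1.42 = 0.96 V.
Since V_SD = 3.52 V ≥ V_ov = 0.96 V, the device is in saturation.
I_D = ½ k_p V_ov² (1 + λ V_SD) = 0.5 × 3.6 × 0.96² × (1 + 0.092 × 3.52) = 2.2 mA.

Saturation; I_D = 2.20 mA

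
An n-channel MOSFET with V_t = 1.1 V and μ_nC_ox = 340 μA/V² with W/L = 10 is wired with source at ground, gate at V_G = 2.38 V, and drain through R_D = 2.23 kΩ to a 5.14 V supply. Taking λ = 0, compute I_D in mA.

I_D = 2.03 mA

V_GS = V_G = 2.38 V, so V_ov = 2.38 − 1.1 = 1.28 V.
k_n = μ_nC_ox · (W/L) = 3.4 mA/V².
Assume saturation: I_D = ½ k_n V_ov² = 0.5 × 3.4 × 1.28² = 2.79 mA, giving V_DS = V_DD − I_D R_D = 5.14 − 2.79 × 2.23 = -1.07 V.
But -1.07 V < V_ov = 1.28 V, so the device is actually in triode.
In triode I_D = k_n[V_ov V_DS − ½ V_DS²] and I_D = (V_DD − V_DS)/R_D. Equating: 3.79 V_DS² − 10.7 V_DS + 5.14 = 0, giving V_DS = 0.613 V (the root below V_ov).
I_D = (5.14 − 0.613) / 2.23 = 2.03 mA.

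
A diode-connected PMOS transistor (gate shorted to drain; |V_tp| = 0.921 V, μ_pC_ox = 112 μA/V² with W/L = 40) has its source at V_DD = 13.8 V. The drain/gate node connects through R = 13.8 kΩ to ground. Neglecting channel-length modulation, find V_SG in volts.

V_SG = 1.55 V

With gate tied to drain, V_SG = V_SD ≥ V_SG − |V_tp|, so the device is in saturation.
k_p = μ_pC_ox · (W/L) = 4.48 mA/V².
KCL at the drain: ½ k_p (V_SG − |V_tp|)² = (V_DD − V_SG)/R.
Let x = V_SG − 0.921. Then 30.9 x² + x − 12.88 = 0, giving x = 0.629 V (positive root), so V_SG = 1.55 V.
I_D = (V_DD − V_SG)/R = (13.8 − 1.55) / 13.8 = 0.888 mA.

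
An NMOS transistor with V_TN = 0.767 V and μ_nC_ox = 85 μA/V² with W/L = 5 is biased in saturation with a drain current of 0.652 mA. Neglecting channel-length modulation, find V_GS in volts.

V_GS = 2.52 V

k_n = μ_nC_ox · (W/L) = 0.425 mA/V².
In saturation I_D = ½ k_n (V_GS − V_TN)², so V_GS − V_TN = √(2 I_D / k_n) = √(2 × 0.652 / 0.425) = 1.75 V.
V_GS = 0.767 + 1.75 = 2.52 V.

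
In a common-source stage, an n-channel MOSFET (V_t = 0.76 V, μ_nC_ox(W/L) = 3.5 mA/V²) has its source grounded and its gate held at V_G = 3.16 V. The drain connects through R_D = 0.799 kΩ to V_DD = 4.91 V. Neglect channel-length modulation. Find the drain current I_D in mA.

V_GS = V_G = 3.16 V, so V_ov = 3.16 − 0.76 = 2.4 V.
Assume saturation: I_D = ½ k_n V_ov² = 0.5 × 3.5 × 2.4² = 10.1 mA, giving V_DS = V_DD − I_D R_D = 4.91 − 10.1 × 0.799 = -3.14 V.
But -3.14 V < V_ov = 2.4 V, so the device is actually in triode.
In triode I_D = k_n[V_ov V_DS − ½ V_DS²] and I_D = (V_DD − V_DS)/R_D. Equating: 1.4 V_DS² − 7.712 V_DS + 4.91 = 0, giving V_DS = 0.735 V (the root below V_ov).
I_D = (4.91 − 0.735) / 0.799 = 5.23 mA.

I_D = 5.23 mA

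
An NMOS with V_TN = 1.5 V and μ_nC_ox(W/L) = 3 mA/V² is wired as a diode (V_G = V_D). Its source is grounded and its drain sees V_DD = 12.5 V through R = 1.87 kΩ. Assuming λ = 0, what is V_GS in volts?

With gate tied to drain, V_GS = V_DS ≥ V_GS − V_TN, so the device is in saturation.
KCL at the drain: ½ k_n (V_GS − V_TN)² = (V_DD − V_GS)/R.
Let x = V_GS − 1.5. Then 2.81 x² + x − 11 = 0, giving x = 1.81 V (positive root), so V_GS = 3.31 V.
I_D = (V_DD − V_GS)/R = (12.5 − 3.31) / 1.87 = 4.91 mA.

V_GS = 3.31 V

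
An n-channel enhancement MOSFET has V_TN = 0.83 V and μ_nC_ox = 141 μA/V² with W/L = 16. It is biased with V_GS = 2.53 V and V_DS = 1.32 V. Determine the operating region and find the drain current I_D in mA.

Triode; I_D = 3.10 mA

k_n = μ_nC_ox · (W/L) = 2.256 mA/V².
V_ov = V_GS − V_TN = 2.53 − 0.83 = 1.7 V.
Since V_DS = 1.32 V < V_ov = 1.7 V, the device is in the triode region.
I_D = k_n [V_ov · V_DS − ½ V_DS²] = 2.256 × [1.7 × 1.32 − 0.5 × 1.32²] = 3.1 mA.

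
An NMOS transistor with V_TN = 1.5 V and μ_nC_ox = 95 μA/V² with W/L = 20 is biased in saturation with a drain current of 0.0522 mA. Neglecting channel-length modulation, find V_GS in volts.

V_GS = 1.73 V

k_n = μ_nC_ox · (W/L) = 1.9 mA/V².
In saturation I_D = ½ k_n (V_GS − V_TN)², so V_GS − V_TN = √(2 I_D / k_n) = √(2 × 0.0522 / 1.9) = 0.234 V.
V_GS = 1.5 + 0.234 = 1.73 V.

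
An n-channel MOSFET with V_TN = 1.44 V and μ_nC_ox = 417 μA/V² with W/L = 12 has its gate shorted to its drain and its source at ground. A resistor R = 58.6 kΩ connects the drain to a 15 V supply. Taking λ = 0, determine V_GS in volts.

V_GS = 1.74 V

With gate tied to drain, V_GS = V_DS ≥ V_GS − V_TN, so the device is in saturation.
k_n = μ_nC_ox · (W/L) = 5.004 mA/V².
KCL at the drain: ½ k_n (V_GS − V_TN)² = (V_DD − V_GS)/R.
Let x = V_GS − 1.44. Then 147 x² + x − 13.56 = 0, giving x = 0.301 V (positive root), so V_GS = 1.74 V.
I_D = (V_DD − V_GS)/R = (15 − 1.74) / 58.6 = 0.226 mA.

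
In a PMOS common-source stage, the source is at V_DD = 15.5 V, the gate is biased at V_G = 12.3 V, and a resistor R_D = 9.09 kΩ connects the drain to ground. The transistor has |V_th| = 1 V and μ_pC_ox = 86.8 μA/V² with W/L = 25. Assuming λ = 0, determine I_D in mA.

I_D = 1.66 mA

V_SG = V_DD − V_G = 15.5 − 12.3 = 3.2 V, so V_ov = 3.2 − 1 = 2.2 V.
k_p = μ_pC_ox · (W/L) = 2.17 mA/V².
Assume saturation: I_D = ½ k_p V_ov² = 0.5 × 2.17 × 2.2² = 5.25 mA, giving V_SD = V_DD − I_D R_D = 15.5 − 5.25 × 9.09 = -32.2 V.
But -32.2 V < V_ov = 2.2 V, so the device is actually in triode.
In triode I_D = k_p[V_ov V_SD − ½ V_SD²] and I_D = (V_DD − V_SD)/R_D. Equating: 9.86 V_SD² − 44.4 V_SD + 15.5 = 0, giving V_SD = 0.381 V (the root below V_ov).
I_D = (15.5 − 0.381) / 9.09 = 1.66 mA.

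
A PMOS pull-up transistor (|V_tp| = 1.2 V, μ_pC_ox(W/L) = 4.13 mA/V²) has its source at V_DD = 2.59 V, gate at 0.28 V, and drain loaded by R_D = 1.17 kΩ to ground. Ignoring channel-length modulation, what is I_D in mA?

V_SG = V_DD − V_G = 2.59 − 0.28 = 2.31 V, so V_ov = 2.31 − 1.2 = 1.11 V.
Assume saturation: I_D = ½ k_p V_ov² = 0.5 × 4.13 × 1.11² = 2.54 mA, giving V_SD = V_DD − I_D R_D = 2.59 − 2.54 × 1.17 = -0.387 V.
But -0.387 V < V_ov = 1.11 V, so the device is actually in triode.
In triode I_D = k_p[V_ov V_SD − ½ V_SD²] and I_D = (V_DD − V_SD)/R_D. Equating: 2.42 V_SD² − 6.364 V_SD + 2.59 = 0, giving V_SD = 0.503 V (the root below V_ov).
I_D = (2.59 − 0.503) / 1.17 = 1.78 mA.

I_D = 1.78 mA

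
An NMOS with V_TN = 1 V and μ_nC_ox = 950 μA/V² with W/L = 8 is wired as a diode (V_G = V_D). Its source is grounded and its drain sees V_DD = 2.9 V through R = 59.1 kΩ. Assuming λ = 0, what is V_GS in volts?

V_GS = 1.09 V

With gate tied to drain, V_GS = V_DS ≥ V_GS − V_TN, so the device is in saturation.
k_n = μ_nC_ox · (W/L) = 7.6 mA/V².
KCL at the drain: ½ k_n (V_GS − V_TN)² = (V_DD − V_GS)/R.
Let x = V_GS − 1. Then 225 x² + x − 1.9 = 0, giving x = 0.0898 V (positive root), so V_GS = 1.09 V.
I_D = (V_DD − V_GS)/R = (2.9 − 1.09) / 59.1 = 0.0306 mA.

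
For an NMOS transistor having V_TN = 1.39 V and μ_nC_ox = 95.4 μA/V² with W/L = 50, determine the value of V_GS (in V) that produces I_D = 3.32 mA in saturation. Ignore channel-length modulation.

k_n = μ_nC_ox · (W/L) = 4.77 mA/V².
In saturation I_D = ½ k_n (V_GS − V_TN)², so V_GS − V_TN = √(2 I_D / k_n) = √(2 × 3.32 / 4.77) = 1.18 V.
V_GS = 1.39 + 1.18 = 2.57 V.

V_GS = 2.57 V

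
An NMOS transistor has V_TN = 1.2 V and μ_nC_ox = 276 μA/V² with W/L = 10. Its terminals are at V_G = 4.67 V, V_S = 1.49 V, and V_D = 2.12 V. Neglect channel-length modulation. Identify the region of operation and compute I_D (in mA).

Triode; I_D = 2.90 mA

V_GS = V_G − V_S = 4.67 − 1.49 = 3.18 V; V_DS = V_D − V_S = 2.12 − 1.49 = 0.63 V.
k_n = μ_nC_ox · (W/L) = 2.76 mA/V².
V_ov = V_GS − V_TN = 3.18 − 1.2 = 1.98 V.
Since V_DS = 0.63 V < V_ov = 1.98 V, the device is in the triode region.
I_D = k_n [V_ov · V_DS − ½ V_DS²] = 2.76 × [1.98 × 0.63 − 0.5 × 0.63²] = 2.9 mA.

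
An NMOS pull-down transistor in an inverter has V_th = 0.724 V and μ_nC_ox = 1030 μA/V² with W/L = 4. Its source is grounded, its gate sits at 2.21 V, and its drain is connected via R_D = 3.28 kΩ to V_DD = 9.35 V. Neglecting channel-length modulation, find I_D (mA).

I_D = 2.69 mA

V_GS = V_G = 2.21 V, so V_ov = 2.21 − 0.724 = 1.49 V.
k_n = μ_nC_ox · (W/L) = 4.12 mA/V².
Assume saturation: I_D = ½ k_n V_ov² = 0.5 × 4.12 × 1.49² = 4.55 mA, giving V_DS = V_DD − I_D R_D = 9.35 − 4.55 × 3.28 = -5.57 V.
But -5.57 V < V_ov = 1.49 V, so the device is actually in triode.
In triode I_D = k_n[V_ov V_DS − ½ V_DS²] and I_D = (V_DD − V_DS)/R_D. Equating: 6.76 V_DS² − 21.08 V_DS + 9.35 = 0, giving V_DS = 0.535 V (the root below V_ov).
I_D = (9.35 − 0.535) / 3.28 = 2.69 mA.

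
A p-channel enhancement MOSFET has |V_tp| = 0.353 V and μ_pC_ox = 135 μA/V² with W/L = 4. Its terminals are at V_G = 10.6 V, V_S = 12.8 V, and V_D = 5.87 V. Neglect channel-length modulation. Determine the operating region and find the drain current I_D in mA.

Saturation; I_D = 0.921 mA

V_SG = V_S − V_G = 12.8 − 10.6 = 2.2 V; V_SD = V_S − V_D = 12.8 − 5.87 = 6.93 V.
k_p = μ_pC_ox · (W/L) = 0.54 mA/V².
V_ov = V_SG − |V_tp| = 2.2 − 0.353 = 1.85 V.
Since V_SD = 6.93 V ≥ V_ov = 1.85 V, the device is in saturation.
I_D = ½ k_p V_ov² = 0.5 × 0.54 × 1.85² = 0.921 mA.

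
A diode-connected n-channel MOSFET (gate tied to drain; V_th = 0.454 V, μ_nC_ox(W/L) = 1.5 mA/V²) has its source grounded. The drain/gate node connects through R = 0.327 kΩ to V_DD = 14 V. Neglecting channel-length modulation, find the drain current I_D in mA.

With gate tied to drain, V_GS = V_DS ≥ V_GS − V_th, so the device is in saturation.
KCL at the drain: ½ k_n (V_GS − V_th)² = (V_DD − V_GS)/R.
Let x = V_GS − 0.454. Then 0.245 x² + x − 13.55 = 0, giving x = 5.67 V (positive root), so V_GS = 6.12 V.
I_D = (V_DD − V_GS)/R = (14 − 6.12) / 0.327 = 24.1 mA.

I_D = 24.1 mA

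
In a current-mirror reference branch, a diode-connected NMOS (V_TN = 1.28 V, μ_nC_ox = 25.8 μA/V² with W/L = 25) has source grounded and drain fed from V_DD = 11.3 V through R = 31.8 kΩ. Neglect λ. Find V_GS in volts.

V_GS = 2.22 V

With gate tied to drain, V_GS = V_DS ≥ V_GS − V_TN, so the device is in saturation.
k_n = μ_nC_ox · (W/L) = 0.645 mA/V².
KCL at the drain: ½ k_n (V_GS − V_TN)² = (V_DD − V_GS)/R.
Let x = V_GS − 1.28. Then 10.3 x² + x − 10.02 = 0, giving x = 0.941 V (positive root), so V_GS = 2.22 V.
I_D = (V_DD − V_GS)/R = (11.3 − 2.22) / 31.8 = 0.286 mA.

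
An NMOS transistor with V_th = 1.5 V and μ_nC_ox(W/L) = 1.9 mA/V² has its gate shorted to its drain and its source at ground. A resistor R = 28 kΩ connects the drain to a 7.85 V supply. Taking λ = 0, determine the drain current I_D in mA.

With gate tied to drain, V_GS = V_DS ≥ V_GS − V_th, so the device is in saturation.
KCL at the drain: ½ k_n (V_GS − V_th)² = (V_DD − V_GS)/R.
Let x = V_GS − 1.5. Then 26.6 x² + x − 6.35 = 0, giving x = 0.47 V (positive root), so V_GS = 1.97 V.
I_D = (V_DD − V_GS)/R = (7.85 − 1.97) / 28 = 0.21 mA.

I_D = 0.210 mA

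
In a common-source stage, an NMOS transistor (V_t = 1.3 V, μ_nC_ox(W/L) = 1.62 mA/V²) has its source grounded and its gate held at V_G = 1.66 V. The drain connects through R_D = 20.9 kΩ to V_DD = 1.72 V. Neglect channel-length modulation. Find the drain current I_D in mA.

I_D = 0.0744 mA

V_GS = V_G = 1.66 V, so V_ov = 1.66 − 1.3 = 0.36 V.
Assume saturation: I_D = ½ k_n V_ov² = 0.5 × 1.62 × 0.36² = 0.105 mA, giving V_DS = V_DD − I_D R_D = 1.72 − 0.105 × 20.9 = -0.474 V.
But -0.474 V < V_ov = 0.36 V, so the device is actually in triode.
In triode I_D = k_n[V_ov V_DS − ½ V_DS²] and I_D = (V_DD − V_DS)/R_D. Equating: 16.9 V_DS² − 13.19 V_DS + 1.72 = 0, giving V_DS = 0.166 V (the root below V_ov).
I_D = (1.72 − 0.166) / 20.9 = 0.0744 mA.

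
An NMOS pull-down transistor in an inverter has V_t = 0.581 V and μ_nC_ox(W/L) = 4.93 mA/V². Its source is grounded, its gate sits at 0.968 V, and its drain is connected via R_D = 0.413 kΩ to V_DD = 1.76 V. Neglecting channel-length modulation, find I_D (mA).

I_D = 0.369 mA

V_GS = V_G = 0.968 V, so V_ov = 0.968 − 0.581 = 0.387 V.
Assume saturation: I_D = ½ k_n V_ov² = 0.5 × 4.93 × 0.387² = 0.369 mA, giving V_DS = V_DD − I_D R_D = 1.76 − 0.369 × 0.413 = 1.61 V.
V_DS = 1.61 V ≥ V_ov = 0.387 V, confirming saturation.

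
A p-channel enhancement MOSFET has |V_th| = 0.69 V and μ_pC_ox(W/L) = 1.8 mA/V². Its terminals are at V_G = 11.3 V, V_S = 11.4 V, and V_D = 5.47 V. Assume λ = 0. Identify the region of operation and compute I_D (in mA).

Cutoff; I_D = 0 mA

V_SG = V_S − V_G = 11.4 − 11.3 = 0.1 V; V_SD = V_S − V_D = 11.4 − 5.47 = 5.93 V.
V_SG = 0.1 V < |V_th| = 0.69 V, so the transistor is in cutoff.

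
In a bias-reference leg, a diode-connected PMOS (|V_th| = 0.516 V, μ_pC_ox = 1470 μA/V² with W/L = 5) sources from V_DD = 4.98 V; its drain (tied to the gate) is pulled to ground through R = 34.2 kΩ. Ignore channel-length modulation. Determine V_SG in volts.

With gate tied to drain, V_SG = V_SD ≥ V_SG − |V_th|, so the device is in saturation.
k_p = μ_pC_ox · (W/L) = 7.35 mA/V².
KCL at the drain: ½ k_p (V_SG − |V_th|)² = (V_DD − V_SG)/R.
Let x = V_SG − 0.516. Then 126 x² + x − 4.464 = 0, giving x = 0.185 V (positive root), so V_SG = 0.701 V.
I_D = (V_DD − V_SG)/R = (4.98 − 0.701) / 34.2 = 0.125 mA.

V_SG = 0.701 V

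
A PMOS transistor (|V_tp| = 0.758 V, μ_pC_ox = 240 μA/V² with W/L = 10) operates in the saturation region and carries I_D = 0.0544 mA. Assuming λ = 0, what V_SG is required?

V_SG = 0.971 V

k_p = μ_pC_ox · (W/L) = 2.4 mA/V².
In saturation I_D = ½ k_p (V_SG − |V_tp|)², so V_SG − |V_tp| = √(2 I_D / k_p) = √(2 × 0.0544 / 2.4) = 0.213 V.
V_SG = 0.758 + 0.213 = 0.971 V.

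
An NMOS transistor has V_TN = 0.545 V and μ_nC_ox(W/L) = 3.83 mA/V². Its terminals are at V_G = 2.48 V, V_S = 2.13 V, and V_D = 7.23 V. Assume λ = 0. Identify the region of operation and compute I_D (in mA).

V_GS = V_G − V_S = 2.48 − 2.13 = 0.35 V; V_DS = V_D − V_S = 7.23 − 2.13 = 5.1 V.
V_GS = 0.35 V < V_TN = 0.545 V, so the transistor is in cutoff.

Cutoff; I_D = 0 mA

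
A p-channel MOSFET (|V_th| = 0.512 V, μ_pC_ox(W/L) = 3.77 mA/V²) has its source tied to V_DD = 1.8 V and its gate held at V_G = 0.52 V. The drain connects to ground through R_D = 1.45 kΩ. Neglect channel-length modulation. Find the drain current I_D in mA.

V_SG = V_DD − V_G = 1.8 − 0.52 = 1.28 V, so V_ov = 1.28 − 0.512 = 0.768 V.
Assume saturation: I_D = ½ k_p V_ov² = 0.5 × 3.77 × 0.768² = 1.11 mA, giving V_SD = V_DD − I_D R_D = 1.8 − 1.11 × 1.45 = 0.188 V.
But 0.188 V < V_ov = 0.768 V, so the device is actually in triode.
In triode I_D = k_p[V_ov V_SD − ½ V_SD²] and I_D = (V_DD − V_SD)/R_D. Equating: 2.73 V_SD² − 5.198 V_SD + 1.8 = 0, giving V_SD = 0.455 V (the root below V_ov).
I_D = (1.8 − 0.455) / 1.45 = 0.927 mA.

I_D = 0.927 mA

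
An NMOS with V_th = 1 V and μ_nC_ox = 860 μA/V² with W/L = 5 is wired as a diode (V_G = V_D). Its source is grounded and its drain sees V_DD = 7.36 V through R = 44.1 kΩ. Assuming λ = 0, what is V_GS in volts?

V_GS = 1.25 V

With gate tied to drain, V_GS = V_DS ≥ V_GS − V_th, so the device is in saturation.
k_n = μ_nC_ox · (W/L) = 4.3 mA/V².
KCL at the drain: ½ k_n (V_GS − V_th)² = (V_DD − V_GS)/R.
Let x = V_GS − 1. Then 94.8 x² + x − 6.36 = 0, giving x = 0.254 V (positive root), so V_GS = 1.25 V.
I_D = (V_DD − V_GS)/R = (7.36 − 1.25) / 44.1 = 0.138 mA.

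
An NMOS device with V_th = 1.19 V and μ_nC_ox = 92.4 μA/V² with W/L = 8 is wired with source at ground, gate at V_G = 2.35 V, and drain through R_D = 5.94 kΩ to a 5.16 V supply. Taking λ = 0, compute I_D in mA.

V_GS = V_G = 2.35 V, so V_ov = 2.35 − 1.19 = 1.16 V.
k_n = μ_nC_ox · (W/L) = 0.7392 mA/V².
Assume saturation: I_D = ½ k_n V_ov² = 0.5 × 0.7392 × 1.16² = 0.497 mA, giving V_DS = V_DD − I_D R_D = 5.16 − 0.497 × 5.94 = 2.21 V.
V_DS = 2.21 V ≥ V_ov = 1.16 V, confirming saturation.

I_D = 0.497 mA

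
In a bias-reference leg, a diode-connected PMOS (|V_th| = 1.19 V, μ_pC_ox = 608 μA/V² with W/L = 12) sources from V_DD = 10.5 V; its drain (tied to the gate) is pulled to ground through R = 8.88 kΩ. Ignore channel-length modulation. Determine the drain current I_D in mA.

With gate tied to drain, V_SG = V_SD ≥ V_SG − |V_th|, so the device is in saturation.
k_p = μ_pC_ox · (W/L) = 7.296 mA/V².
KCL at the drain: ½ k_p (V_SG − |V_th|)² = (V_DD − V_SG)/R.
Let x = V_SG − 1.19. Then 32.4 x² + x − 9.31 = 0, giving x = 0.521 V (positive root), so V_SG = 1.71 V.
I_D = (V_DD − V_SG)/R = (10.5 − 1.71) / 8.88 = 0.99 mA.

I_D = 0.990 mA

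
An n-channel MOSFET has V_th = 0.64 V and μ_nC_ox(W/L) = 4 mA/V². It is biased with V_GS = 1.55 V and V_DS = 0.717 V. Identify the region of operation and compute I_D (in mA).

Triode; I_D = 1.58 mA

V_ov = V_GS − V_th = 1.55 − 0.64 = 0.91 V.
Since V_DS = 0.717 V < V_ov = 0.91 V, the device is in the triode region.
I_D = k_n [V_ov · V_DS − ½ V_DS²] = 4 × [0.91 × 0.717 − 0.5 × 0.717²] = 1.58 mA.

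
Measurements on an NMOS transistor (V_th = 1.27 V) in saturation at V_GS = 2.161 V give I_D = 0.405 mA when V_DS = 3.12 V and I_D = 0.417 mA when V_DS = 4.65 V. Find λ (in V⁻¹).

λ = 0.0206 V⁻¹

With V_GS fixed, I_D ∝ (1 + λ V_DS) in saturation, so I_D2/I_D1 = (1 + λ V_DS2)/(1 + λ V_DS1).
0.417/0.405 = 1.03 = (1 + 4.65 λ)/(1 + 3.12 λ).
Solving: λ (I_D1 V_DS2 − I_D2 V_DS1) = I_D2 − I_D1, so λ = (0.417 − 0.405) / (0.405 × 4.65 − 0.417 × 3.12) = 0.012 / 0.582 = 0.0206 V⁻¹.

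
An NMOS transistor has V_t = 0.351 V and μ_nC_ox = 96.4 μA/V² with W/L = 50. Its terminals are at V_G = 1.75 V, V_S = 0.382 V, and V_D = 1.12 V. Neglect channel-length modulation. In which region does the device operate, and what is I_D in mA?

Triode; I_D = 2.31 mA

V_GS = V_G − V_S = 1.75 − 0.382 = 1.37 V; V_DS = V_D − V_S = 1.12 − 0.382 = 0.738 V.
k_n = μ_nC_ox · (W/L) = 4.82 mA/V².
V_ov = V_GS − V_t = 1.37 − 0.351 = 1.02 V.
Since V_DS = 0.738 V < V_ov = 1.02 V, the device is in the triode region.
I_D = k_n [V_ov · V_DS − ½ V_DS²] = 4.82 × [1.02 × 0.738 − 0.5 × 0.738²] = 2.31 mA.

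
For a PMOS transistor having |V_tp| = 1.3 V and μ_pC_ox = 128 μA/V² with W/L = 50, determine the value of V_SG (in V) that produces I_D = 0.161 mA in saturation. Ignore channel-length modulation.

V_SG = 1.52 V

k_p = μ_pC_ox · (W/L) = 6.4 mA/V².
In saturation I_D = ½ k_p (V_SG − |V_tp|)², so V_SG − |V_tp| = √(2 I_D / k_p) = √(2 × 0.161 / 6.4) = 0.224 V.
V_SG = 1.3 + 0.224 = 1.52 V.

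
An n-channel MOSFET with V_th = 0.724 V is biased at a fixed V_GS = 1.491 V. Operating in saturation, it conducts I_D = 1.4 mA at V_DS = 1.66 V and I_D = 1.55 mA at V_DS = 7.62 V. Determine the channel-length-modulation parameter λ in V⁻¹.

λ = 0.0185 V⁻¹

With V_GS fixed, I_D ∝ (1 + λ V_DS) in saturation, so I_D2/I_D1 = (1 + λ V_DS2)/(1 + λ V_DS1).
1.55/1.4 = 1.107 = (1 + 7.62 λ)/(1 + 1.66 λ).
Solving: λ (I_D1 V_DS2 − I_D2 V_DS1) = I_D2 − I_D1, so λ = (1.55 − 1.4) / (1.4 × 7.62 − 1.55 × 1.66) = 0.15 / 8.09 = 0.0185 V⁻¹.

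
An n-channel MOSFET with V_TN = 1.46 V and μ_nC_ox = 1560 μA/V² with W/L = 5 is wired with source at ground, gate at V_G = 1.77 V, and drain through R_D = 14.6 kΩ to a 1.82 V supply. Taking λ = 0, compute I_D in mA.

V_GS = V_G = 1.77 V, so V_ov = 1.77 − 1.46 = 0.31 V.
k_n = μ_nC_ox · (W/L) = 7.8 mA/V².
Assume saturation: I_D = ½ k_n V_ov² = 0.5 × 7.8 × 0.31² = 0.375 mA, giving V_DS = V_DD − I_D R_D = 1.82 − 0.375 × 14.6 = -3.65 V.
But -3.65 V < V_ov = 0.31 V, so the device is actually in triode.
In triode I_D = k_n[V_ov V_DS − ½ V_DS²] and I_D = (V_DD − V_DS)/R_D. Equating: 56.9 V_DS² − 36.3 V_DS + 1.82 = 0, giving V_DS = 0.0549 V (the root below V_ov).
I_D = (1.82 − 0.0549) / 14.6 = 0.121 mA.

I_D = 0.121 mA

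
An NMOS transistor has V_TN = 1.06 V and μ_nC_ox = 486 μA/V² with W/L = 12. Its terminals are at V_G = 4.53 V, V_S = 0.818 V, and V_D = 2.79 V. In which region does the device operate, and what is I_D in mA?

V_GS = V_G − V_S = 4.53 − 0.818 = 3.71 V; V_DS = V_D − V_S = 2.79 − 0.818 = 1.97 V.
k_n = μ_nC_ox · (W/L) = 5.832 mA/V².
V_ov = V_GS − V_TN = 3.71 − 1.06 = 2.65 V.
Since V_DS = 1.97 V < V_ov = 2.65 V, the device is in the triode region.
I_D = k_n [V_ov · V_DS − ½ V_DS²] = 5.832 × [2.65 × 1.97 − 0.5 × 1.97²] = 19.2 mA.

Triode; I_D = 19.2 mA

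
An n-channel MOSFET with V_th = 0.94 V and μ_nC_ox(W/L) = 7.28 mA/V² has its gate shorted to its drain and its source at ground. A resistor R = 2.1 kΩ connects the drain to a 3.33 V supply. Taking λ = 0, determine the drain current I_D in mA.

I_D = 0.901 mA

With gate tied to drain, V_GS = V_DS ≥ V_GS − V_th, so the device is in saturation.
KCL at the drain: ½ k_n (V_GS − V_th)² = (V_DD − V_GS)/R.
Let x = V_GS − 0.94. Then 7.64 x² + x − 2.39 = 0, giving x = 0.498 V (positive root), so V_GS = 1.44 V.
I_D = (V_DD − V_GS)/R = (3.33 − 1.44) / 2.1 = 0.901 mA.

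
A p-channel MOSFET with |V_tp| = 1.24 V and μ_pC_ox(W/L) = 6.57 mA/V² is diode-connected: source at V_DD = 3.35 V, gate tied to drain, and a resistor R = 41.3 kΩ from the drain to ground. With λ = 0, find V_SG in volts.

V_SG = 1.36 V

With gate tied to drain, V_SG = V_SD ≥ V_SG − |V_tp|, so the device is in saturation.
KCL at the drain: ½ k_p (V_SG − |V_tp|)² = (V_DD − V_SG)/R.
Let x = V_SG − 1.24. Then 136 x² + x − 2.11 = 0, giving x = 0.121 V (positive root), so V_SG = 1.36 V.
I_D = (V_DD − V_SG)/R = (3.35 − 1.36) / 41.3 = 0.0482 mA.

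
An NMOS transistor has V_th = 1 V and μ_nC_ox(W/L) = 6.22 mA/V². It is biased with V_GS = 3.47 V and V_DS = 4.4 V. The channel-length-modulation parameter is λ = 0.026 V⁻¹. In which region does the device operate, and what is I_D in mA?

V_ov = V_GS − V_th = 3.47 − 1 = 2.47 V.
Since V_DS = 4.4 V ≥ V_ov = 2.47 V, the device is in saturation.
I_D = ½ k_n V_ov² (1 + λ V_DS) = 0.5 × 6.22 × 2.47² × (1 + 0.026 × 4.4) = 21.1 mA.

Saturation; I_D = 21.1 mA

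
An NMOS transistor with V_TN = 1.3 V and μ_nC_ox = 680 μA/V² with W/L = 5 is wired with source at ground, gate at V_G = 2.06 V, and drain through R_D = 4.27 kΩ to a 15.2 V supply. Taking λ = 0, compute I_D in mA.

V_GS = V_G = 2.06 V, so V_ov = 2.06 − 1.3 = 0.76 V.
k_n = μ_nC_ox · (W/L) = 3.4 mA/V².
Assume saturation: I_D = ½ k_n V_ov² = 0.5 × 3.4 × 0.76² = 0.982 mA, giving V_DS = V_DD − I_D R_D = 15.2 − 0.982 × 4.27 = 11 V.
V_DS = 11 V ≥ V_ov = 0.76 V, confirming saturation.

I_D = 0.982 mA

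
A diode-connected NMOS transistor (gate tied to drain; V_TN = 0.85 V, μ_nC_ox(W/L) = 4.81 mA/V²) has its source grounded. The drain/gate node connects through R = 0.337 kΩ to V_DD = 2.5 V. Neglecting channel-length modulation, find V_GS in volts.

V_GS = 1.79 V

With gate tied to drain, V_GS = V_DS ≥ V_GS − V_TN, so the device is in saturation.
KCL at the drain: ½ k_n (V_GS − V_TN)² = (V_DD − V_GS)/R.
Let x = V_GS − 0.85. Then 0.81 x² + x − 1.65 = 0, giving x = 0.938 V (positive root), so V_GS = 1.79 V.
I_D = (V_DD − V_GS)/R = (2.5 − 1.79) / 0.337 = 2.11 mA.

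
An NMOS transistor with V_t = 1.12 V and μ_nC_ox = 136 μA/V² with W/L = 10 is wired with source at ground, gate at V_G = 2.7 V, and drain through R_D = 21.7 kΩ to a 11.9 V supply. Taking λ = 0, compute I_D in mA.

I_D = 0.536 mA

V_GS = V_G = 2.7 V, so V_ov = 2.7 − 1.12 = 1.58 V.
k_n = μ_nC_ox · (W/L) = 1.36 mA/V².
Assume saturation: I_D = ½ k_n V_ov² = 0.5 × 1.36 × 1.58² = 1.7 mA, giving V_DS = V_DD − I_D R_D = 11.9 − 1.7 × 21.7 = -24.9 V.
But -24.9 V < V_ov = 1.58 V, so the device is actually in triode.
In triode I_D = k_n[V_ov V_DS − ½ V_DS²] and I_D = (V_DD − V_DS)/R_D. Equating: 14.8 V_DS² − 47.63 V_DS + 11.9 = 0, giving V_DS = 0.273 V (the root below V_ov).
I_D = (11.9 − 0.273) / 21.7 = 0.536 mA.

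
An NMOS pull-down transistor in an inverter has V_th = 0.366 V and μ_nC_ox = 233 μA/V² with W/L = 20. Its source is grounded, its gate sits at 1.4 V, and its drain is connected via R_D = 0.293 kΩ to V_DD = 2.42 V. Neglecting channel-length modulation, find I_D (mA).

V_GS = V_G = 1.4 V, so V_ov = 1.4 − 0.366 = 1.03 V.
k_n = μ_nC_ox · (W/L) = 4.66 mA/V².
Assume saturation: I_D = ½ k_n V_ov² = 0.5 × 4.66 × 1.03² = 2.49 mA, giving V_DS = V_DD − I_D R_D = 2.42 − 2.49 × 0.293 = 1.69 V.
V_DS = 1.69 V ≥ V_ov = 1.03 V, confirming saturation.

I_D = 2.49 mA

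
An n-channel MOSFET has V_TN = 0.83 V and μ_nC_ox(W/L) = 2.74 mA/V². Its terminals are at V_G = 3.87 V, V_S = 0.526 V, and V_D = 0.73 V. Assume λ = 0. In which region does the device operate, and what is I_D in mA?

Triode; I_D = 1.35 mA

V_GS = V_G − V_S = 3.87 − 0.526 = 3.34 V; V_DS = V_D − V_S = 0.73 − 0.526 = 0.204 V.
V_ov = V_GS − V_TN = 3.34 − 0.83 = 2.51 V.
Since V_DS = 0.204 V < V_ov = 2.51 V, the device is in the triode region.
I_D = k_n [V_ov · V_DS − ½ V_DS²] = 2.74 × [2.51 × 0.204 − 0.5 × 0.204²] = 1.35 mA.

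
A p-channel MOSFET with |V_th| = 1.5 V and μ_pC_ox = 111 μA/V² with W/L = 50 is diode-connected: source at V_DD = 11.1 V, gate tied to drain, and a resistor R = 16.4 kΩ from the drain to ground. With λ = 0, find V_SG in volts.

With gate tied to drain, V_SG = V_SD ≥ V_SG − |V_th|, so the device is in saturation.
k_p = μ_pC_ox · (W/L) = 5.55 mA/V².
KCL at the drain: ½ k_p (V_SG − |V_th|)² = (V_DD − V_SG)/R.
Let x = V_SG − 1.5. Then 45.5 x² + x − 9.6 = 0, giving x = 0.448 V (positive root), so V_SG = 1.95 V.
I_D = (V_DD − V_SG)/R = (11.1 − 1.95) / 16.4 = 0.558 mA.

V_SG = 1.95 V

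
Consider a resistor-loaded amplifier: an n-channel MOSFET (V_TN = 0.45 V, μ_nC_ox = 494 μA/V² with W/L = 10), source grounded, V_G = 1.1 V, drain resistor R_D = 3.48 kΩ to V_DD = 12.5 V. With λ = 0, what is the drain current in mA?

I_D = 1.04 mA

V_GS = V_G = 1.1 V, so V_ov = 1.1 − 0.45 = 0.65 V.
k_n = μ_nC_ox · (W/L) = 4.94 mA/V².
Assume saturation: I_D = ½ k_n V_ov² = 0.5 × 4.94 × 0.65² = 1.04 mA, giving V_DS = V_DD − I_D R_D = 12.5 − 1.04 × 3.48 = 8.87 V.
V_DS = 8.87 V ≥ V_ov = 0.65 V, confirming saturation.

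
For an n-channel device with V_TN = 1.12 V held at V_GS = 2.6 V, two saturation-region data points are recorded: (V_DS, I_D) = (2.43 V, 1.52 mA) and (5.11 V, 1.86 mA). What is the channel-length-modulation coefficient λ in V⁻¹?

With V_GS fixed, I_D ∝ (1 + λ V_DS) in saturation, so I_D2/I_D1 = (1 + λ V_DS2)/(1 + λ V_DS1).
1.86/1.52 = 1.224 = (1 + 5.11 λ)/(1 + 2.43 λ).
Solving: λ (I_D1 V_DS2 − I_D2 V_DS1) = I_D2 − I_D1, so λ = (1.86 − 1.52) / (1.52 × 5.11 − 1.86 × 2.43) = 0.34 / 3.25 = 0.105 V⁻¹.

λ = 0.105 V⁻¹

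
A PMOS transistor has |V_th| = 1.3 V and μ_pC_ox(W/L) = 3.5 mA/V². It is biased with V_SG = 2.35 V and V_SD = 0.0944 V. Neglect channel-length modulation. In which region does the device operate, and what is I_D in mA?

V_ov = V_SG − |V_th| = 2.35 − 1.3 = 1.05 V.
Since V_SD = 0.0944 V < V_ov = 1.05 V, the device is in the triode region.
I_D = k_p [V_ov · V_SD − ½ V_SD²] = 3.5 × [1.05 × 0.0944 − 0.5 × 0.0944²] = 0.331 mA.

Triode; I_D = 0.331 mA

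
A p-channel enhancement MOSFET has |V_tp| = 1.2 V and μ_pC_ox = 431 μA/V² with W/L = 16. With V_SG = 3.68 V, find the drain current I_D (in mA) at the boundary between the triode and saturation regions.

I_D = 21.2 mA

At the boundary V_SD = V_ov = V_SG − |V_tp| = 3.68 − 1.2 = 2.48 V.
k_p = μ_pC_ox · (W/L) = 6.896 mA/V².
I_D = ½ k_p V_ov² = 0.5 × 6.896 × 2.48² = 21.2 mA.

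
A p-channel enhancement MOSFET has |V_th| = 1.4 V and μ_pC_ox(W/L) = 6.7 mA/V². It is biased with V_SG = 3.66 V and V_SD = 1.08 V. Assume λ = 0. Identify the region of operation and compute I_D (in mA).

Triode; I_D = 12.4 mA

V_ov = V_SG − |V_th| = 3.66 − 1.4 = 2.26 V.
Since V_SD = 1.08 V < V_ov = 2.26 V, the device is in the triode region.
I_D = k_p [V_ov · V_SD − ½ V_SD²] = 6.7 × [2.26 × 1.08 − 0.5 × 1.08²] = 12.4 mA.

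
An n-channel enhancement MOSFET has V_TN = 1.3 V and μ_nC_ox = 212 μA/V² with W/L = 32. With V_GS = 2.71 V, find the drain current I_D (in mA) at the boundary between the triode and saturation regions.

At the boundary V_DS = V_ov = V_GS − V_TN = 2.71 − 1.3 = 1.41 V.
k_n = μ_nC_ox · (W/L) = 6.784 mA/V².
I_D = ½ k_n V_ov² = 0.5 × 6.784 × 1.41² = 6.74 mA.

I_D = 6.74 mA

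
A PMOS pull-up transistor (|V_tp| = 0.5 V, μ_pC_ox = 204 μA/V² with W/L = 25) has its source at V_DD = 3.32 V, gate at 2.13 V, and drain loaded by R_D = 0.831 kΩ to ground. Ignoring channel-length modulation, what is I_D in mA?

V_SG = V_DD − V_G = 3.32 − 2.13 = 1.19 V, so V_ov = 1.19 − 0.5 = 0.69 V.
k_p = μ_pC_ox · (W/L) = 5.1 mA/V².
Assume saturation: I_D = ½ k_p V_ov² = 0.5 × 5.1 × 0.69² = 1.21 mA, giving V_SD = V_DD − I_D R_D = 3.32 − 1.21 × 0.831 = 2.31 V.
V_SD = 2.31 V ≥ V_ov = 0.69 V, confirming saturation.

I_D = 1.21 mA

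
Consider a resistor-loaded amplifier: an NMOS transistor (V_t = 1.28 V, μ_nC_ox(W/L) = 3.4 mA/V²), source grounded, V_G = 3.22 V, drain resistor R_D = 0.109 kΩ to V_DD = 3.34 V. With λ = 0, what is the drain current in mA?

I_D = 6.40 mA

V_GS = V_G = 3.22 V, so V_ov = 3.22 − 1.28 = 1.94 V.
Assume saturation: I_D = ½ k_n V_ov² = 0.5 × 3.4 × 1.94² = 6.4 mA, giving V_DS = V_DD − I_D R_D = 3.34 − 6.4 × 0.109 = 2.64 V.
V_DS = 2.64 V ≥ V_ov = 1.94 V, confirming saturation.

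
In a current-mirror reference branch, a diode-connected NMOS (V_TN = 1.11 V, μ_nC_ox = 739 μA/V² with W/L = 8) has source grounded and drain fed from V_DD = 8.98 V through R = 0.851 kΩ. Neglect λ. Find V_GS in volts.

With gate tied to drain, V_GS = V_DS ≥ V_GS − V_TN, so the device is in saturation.
k_n = μ_nC_ox · (W/L) = 5.912 mA/V².
KCL at the drain: ½ k_n (V_GS − V_TN)² = (V_DD − V_GS)/R.
Let x = V_GS − 1.11. Then 2.52 x² + x − 7.87 = 0, giving x = 1.58 V (positive root), so V_GS = 2.69 V.
I_D = (V_DD − V_GS)/R = (8.98 − 2.69) / 0.851 = 7.39 mA.

V_GS = 2.69 V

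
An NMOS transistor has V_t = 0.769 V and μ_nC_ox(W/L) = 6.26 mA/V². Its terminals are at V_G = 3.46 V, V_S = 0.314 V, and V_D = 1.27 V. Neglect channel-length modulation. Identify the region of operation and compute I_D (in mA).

V_GS = V_G − V_S = 3.46 − 0.314 = 3.15 V; V_DS = V_D − V_S = 1.27 − 0.314 = 0.956 V.
V_ov = V_GS − V_t = 3.15 − 0.769 = 2.38 V.
Since V_DS = 0.956 V < V_ov = 2.38 V, the device is in the triode region.
I_D = k_n [V_ov · V_DS − ½ V_DS²] = 6.26 × [2.38 × 0.956 − 0.5 × 0.956²] = 11.4 mA.

Triode; I_D = 11.4 mA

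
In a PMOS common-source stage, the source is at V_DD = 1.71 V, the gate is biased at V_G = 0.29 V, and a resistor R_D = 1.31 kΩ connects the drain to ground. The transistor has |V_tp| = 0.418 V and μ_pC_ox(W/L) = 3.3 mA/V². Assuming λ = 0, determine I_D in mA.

V_SG = V_DD − V_G = 1.71 − 0.29 = 1.42 V, so V_ov = 1.42 − 0.418 = 1 V.
Assume saturation: I_D = ½ k_p V_ov² = 0.5 × 3.3 × 1² = 1.66 mA, giving V_SD = V_DD − I_D R_D = 1.71 − 1.66 × 1.31 = -0.46 V.
But -0.46 V < V_ov = 1 V, so the device is actually in triode.
In triode I_D = k_p[V_ov V_SD − ½ V_SD²] and I_D = (V_DD − V_SD)/R_D. Equating: 2.16 V_SD² − 5.332 V_SD + 1.71 = 0, giving V_SD = 0.379 V (the root below V_ov).
I_D = (1.71 − 0.379) / 1.31 = 1.02 mA.

I_D = 1.02 mA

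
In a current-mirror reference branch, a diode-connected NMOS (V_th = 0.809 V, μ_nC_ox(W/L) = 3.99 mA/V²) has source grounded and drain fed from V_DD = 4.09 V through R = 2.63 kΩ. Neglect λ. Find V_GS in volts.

V_GS = 1.51 V

With gate tied to drain, V_GS = V_DS ≥ V_GS − V_th, so the device is in saturation.
KCL at the drain: ½ k_n (V_GS − V_th)² = (V_DD − V_GS)/R.
Let x = V_GS − 0.809. Then 5.25 x² + x − 3.281 = 0, giving x = 0.701 V (positive root), so V_GS = 1.51 V.
I_D = (V_DD − V_GS)/R = (4.09 − 1.51) / 2.63 = 0.981 mA.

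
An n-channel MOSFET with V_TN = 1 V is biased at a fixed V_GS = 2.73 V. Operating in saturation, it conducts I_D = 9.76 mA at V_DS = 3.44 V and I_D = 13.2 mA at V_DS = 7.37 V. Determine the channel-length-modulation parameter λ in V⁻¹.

With V_GS fixed, I_D ∝ (1 + λ V_DS) in saturation, so I_D2/I_D1 = (1 + λ V_DS2)/(1 + λ V_DS1).
13.2/9.76 = 1.352 = (1 + 7.37 λ)/(1 + 3.44 λ).
Solving: λ (I_D1 V_DS2 − I_D2 V_DS1) = I_D2 − I_D1, so λ = (13.2 − 9.76) / (9.76 × 7.37 − 13.2 × 3.44) = 3.44 / 26.5 = 0.13 V⁻¹.

λ = 0.130 V⁻¹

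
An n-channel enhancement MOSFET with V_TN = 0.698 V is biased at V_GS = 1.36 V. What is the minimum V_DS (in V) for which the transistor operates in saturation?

The boundary between triode and saturation is V_DS = V_GS − V_TN = V_ov.
V_ov = 1.36 − 0.698 = 0.662 V.

V_DS,sat = 0.662 V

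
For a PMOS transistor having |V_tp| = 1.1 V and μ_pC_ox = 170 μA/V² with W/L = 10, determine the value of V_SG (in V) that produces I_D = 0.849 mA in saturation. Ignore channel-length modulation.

V_SG = 2.10 V

k_p = μ_pC_ox · (W/L) = 1.7 mA/V².
In saturation I_D = ½ k_p (V_SG − |V_tp|)², so V_SG − |V_tp| = √(2 I_D / k_p) = √(2 × 0.849 / 1.7) = 0.999 V.
V_SG = 1.1 + 0.999 = 2.1 V.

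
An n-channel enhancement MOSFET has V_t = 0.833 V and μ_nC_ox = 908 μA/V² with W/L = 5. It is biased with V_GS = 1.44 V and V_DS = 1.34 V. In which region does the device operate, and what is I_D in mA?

Saturation; I_D = 0.836 mA

k_n = μ_nC_ox · (W/L) = 4.54 mA/V².
V_ov = V_GS − V_t = 1.44 − 0.833 = 0.607 V.
Since V_DS = 1.34 V ≥ V_ov = 0.607 V, the device is in saturation.
I_D = ½ k_n V_ov² = 0.5 × 4.54 × 0.607² = 0.836 mA.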